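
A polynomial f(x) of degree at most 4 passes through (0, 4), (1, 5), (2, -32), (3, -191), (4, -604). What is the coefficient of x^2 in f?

Write f(x) = ax^4 + bx^3 + cx^2 + dx + e. Substituting each data point gives a linear system:
  e = 4
  a + b + c + d + e = 5
  16a + 8b + 4c + 2d + e = -32
  81a + 27b + 9c + 3d + e = -191
  256a + 64b + 16c + 4d + e = -604
Solving the system yields a = -2, b = -2, c = 1, d = 4, e = 4.
So f(x) = -2x^4 - 2x^3 + x^2 + 4x + 4.
The coefficient of x^2 is 1.

1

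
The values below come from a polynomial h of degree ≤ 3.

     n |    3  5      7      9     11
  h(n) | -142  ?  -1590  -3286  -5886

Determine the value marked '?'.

On equispaced nodes a degree-3 polynomial has vanishing fourth forward difference, so
  h(3) - 4·h(5) + 6·h(7) - 4·h(9) + h(11) = 0.
Substituting the known values and solving for h(5):
  -4·h(5) = 2424
  h(5) = -606.

-606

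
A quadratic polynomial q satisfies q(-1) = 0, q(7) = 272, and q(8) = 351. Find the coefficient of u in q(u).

Write q(u) = au^2 + bu + c. Substituting each data point gives a linear system:
  a - b + c = 0
  49a + 7b + c = 272
  64a + 8b + c = 351
Solving the system yields a = 5, b = 4, c = -1.
So q(u) = 5u² + 4u - 1.
The coefficient of u is 4.

4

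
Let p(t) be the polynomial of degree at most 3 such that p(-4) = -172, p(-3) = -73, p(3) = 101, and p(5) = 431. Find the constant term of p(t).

Write p(t) = at^3 + bt^2 + ct + d. Substituting each data point gives a linear system:
  -64a + 16b - 4c + d = -172
  -27a + 9b - 3c + d = -73
  27a + 9b + 3c + d = 101
  125a + 25b + 5c + d = 431
Solving the system yields a = 3, b = 2, c = 2, d = -4.
So p(t) = 3t³ + 2t² + 2t - 4.
The constant term is -4.

-4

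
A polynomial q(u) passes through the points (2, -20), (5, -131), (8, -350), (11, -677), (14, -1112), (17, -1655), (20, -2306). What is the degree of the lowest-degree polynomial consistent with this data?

Forward differences of the values at u = 2, 5, 8, 11, 14, 17, 20:
  q  : -20  -131  -350  -677  -1112  -1655  -2306
  Δ  : -111  -219  -327  -435  -543  -651
  Δ^2: -108  -108  -108  -108  -108
  Δ^3: 0  0  0  0
  Δ^4: 0  0  0
  Δ^5: 0  0
  Δ^6: 0
The second differences are constant (-108) and nonzero, while all higher differences vanish, so the minimal degree is 2.

2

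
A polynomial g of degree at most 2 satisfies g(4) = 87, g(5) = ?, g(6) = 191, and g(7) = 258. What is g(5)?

On equispaced nodes a degree-2 polynomial has vanishing third forward difference, so
  - g(4) + 3·g(5) - 3·g(6) + g(7) = 0.
Substituting the known values and solving for g(5):
  3·g(5) = 402
  g(5) = 134.

134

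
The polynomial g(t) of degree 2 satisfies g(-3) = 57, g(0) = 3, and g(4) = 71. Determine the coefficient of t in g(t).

-3

Write g(t) = at^2 + bt + c. Substituting each data point gives a linear system:
  9a - 3b + c = 57
  c = 3
  16a + 4b + c = 71
Solving the system yields a = 5, b = -3, c = 3.
So g(t) = 5t² - 3t + 3.
The coefficient of t is -3.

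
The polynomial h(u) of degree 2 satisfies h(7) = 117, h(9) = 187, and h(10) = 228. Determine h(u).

Write h(u) = au^2 + bu + c. Substituting each data point gives a linear system:
  49a + 7b + c = 117
  81a + 9b + c = 187
  100a + 10b + c = 228
Solving the system yields a = 2, b = 3, c = -2.
So h(u) = 2u² + 3u - 2.
Check: h(10) = 228. ✓

h(u) = 2u^2 + 3u - 2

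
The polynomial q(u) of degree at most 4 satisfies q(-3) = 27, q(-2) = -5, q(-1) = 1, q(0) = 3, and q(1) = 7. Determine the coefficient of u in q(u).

-2

Write q(u) = au^4 + bu^3 + cu^2 + du + e. Substituting each data point gives a linear system:
  81a - 27b + 9c - 3d + e = 27
  16a - 8b + 4c - 2d + e = -5
  a - b + c - d + e = 1
  e = 3
  a + b + c + d + e = 7
Solving the system yields a = 2, b = 5, c = -1, d = -2, e = 3.
So q(u) = 2u⁴ + 5u³ - u² - 2u + 3.
The coefficient of u is -2.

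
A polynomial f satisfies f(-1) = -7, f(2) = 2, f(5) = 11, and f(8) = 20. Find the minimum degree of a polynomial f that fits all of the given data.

Forward differences of the values at n = -1, 2, 5, 8:
  f  : -7  2  11  20
  Δ  : 9  9  9
  Δ^2: 0  0
  Δ^3: 0
The first differences are constant (9) and nonzero, while all higher differences vanish, so the minimal degree is 1.

1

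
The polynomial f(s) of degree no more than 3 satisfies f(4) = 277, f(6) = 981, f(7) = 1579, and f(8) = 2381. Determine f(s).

f(s) = 5s^3 - 3s^2 + 2s - 3

Write f(s) = as^3 + bs^2 + cs + d. Substituting each data point gives a linear system:
  64a + 16b + 4c + d = 277
  216a + 36b + 6c + d = 981
  343a + 49b + 7c + d = 1579
  512a + 64b + 8c + d = 2381
Solving the system yields a = 5, b = -3, c = 2, d = -3.
So f(s) = 5s^3 - 3s^2 + 2s - 3.
Check: f(7) = 1579. ✓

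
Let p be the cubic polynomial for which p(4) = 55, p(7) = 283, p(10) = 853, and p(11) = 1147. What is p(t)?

Using the Lagrange interpolation formula with nodes 4, 7, 10, 11:
  L_0(t) = (t - 7)(t - 10)(t - 11) / -126
  L_1(t) = (t - 4)(t - 10)(t - 11) / 36
  L_2(t) = (t - 4)(t - 7)(t - 11) / -18
  L_3(t) = (t - 4)(t - 7)(t - 10) / 28
Then p(t) = 55·L_0(t) + 283·L_1(t) + 853·L_2(t) + 1147·L_3(t).
Expanding and collecting terms gives p(t) = t^3 - 2t^2 + 5t + 3.
Check: p(11) = 1147. ✓

p(t) = t^3 - 2t^2 + 5t + 3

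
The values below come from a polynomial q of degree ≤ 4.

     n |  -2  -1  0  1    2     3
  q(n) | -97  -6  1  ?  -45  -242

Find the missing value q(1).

On equispaced nodes a degree-4 polynomial has vanishing fifth forward difference, so
  - q(-2) + 5·q(-1) - 10·q(0) + 10·q(1) - 5·q(2) + q(3) = 0.
Substituting the known values and solving for q(1):
  10·q(1) = -40
  q(1) = -4.

-4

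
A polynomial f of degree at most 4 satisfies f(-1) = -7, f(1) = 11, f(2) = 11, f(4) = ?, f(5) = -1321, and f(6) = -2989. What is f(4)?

The 5 known points determine the degree-4 polynomial uniquely.
Write f(t) = at^4 + bt^3 + ct^2 + dt + e. Substituting each data point gives a linear system:
  a - b + c - d + e = -7
  a + b + c + d + e = 11
  16a + 8b + 4c + 2d + e = 11
  625a + 125b + 25c + 5d + e = -1321
  1296a + 216b + 36c + 6d + e = -2989
Solving the system yields a = -3, b = 3, c = 6, d = 6, e = -1.
So f(t) = -3t^4 + 3t^3 + 6t^2 + 6t - 1.
Then f(4) = -457.

-457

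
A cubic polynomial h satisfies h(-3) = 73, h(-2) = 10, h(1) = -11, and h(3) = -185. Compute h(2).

-62

Using the Lagrange interpolation formula with nodes -3, -2, 1, 3:
  L_0(t) = (t + 2)(t - 1)(t - 3) / -24
  L_1(t) = (t + 3)(t - 1)(t - 3) / 15
  L_2(t) = (t + 3)(t + 2)(t - 3) / -24
  L_3(t) = (t + 3)(t + 2)(t - 1) / 60
Then h(t) = 73·L_0(t) + 10·L_1(t) - 11·L_2(t) - 185·L_3(t).
Expanding and collecting terms gives h(t) = -5t^3 - 6t^2 + 2t - 2.
Evaluating at t = 2: h(2) = -62.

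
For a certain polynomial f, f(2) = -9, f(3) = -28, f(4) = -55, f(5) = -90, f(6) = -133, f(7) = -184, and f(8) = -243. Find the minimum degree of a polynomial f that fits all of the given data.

2

Forward differences of the values at n = 2, 3, 4, 5, 6, 7, 8:
  f  : -9  -28  -55  -90  -133  -184  -243
  Δ  : -19  -27  -35  -43  -51  -59
  Δ^2: -8  -8  -8  -8  -8
  Δ^3: 0  0  0  0
  Δ^4: 0  0  0
  Δ^5: 0  0
  Δ^6: 0
The second differences are constant (-8) and nonzero, while all higher differences vanish, so the minimal degree is 2.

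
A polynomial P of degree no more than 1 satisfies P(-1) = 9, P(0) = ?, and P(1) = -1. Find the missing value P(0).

4

On equispaced nodes a degree-1 polynomial has vanishing second forward difference, so
  P(-1) - 2·P(0) + P(1) = 0.
Substituting the known values and solving for P(0):
  -2·P(0) = -8
  P(0) = 4.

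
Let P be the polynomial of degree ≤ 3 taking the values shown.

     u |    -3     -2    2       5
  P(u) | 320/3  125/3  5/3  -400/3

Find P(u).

Write P(u) = au^3 + bu^2 + cu + d. Substituting each data point gives a linear system:
  -27a + 9b - 3c + d = 320/3
  -8a + 4b - 2c + d = 125/3
  8a + 4b + 2c + d = 5/3
  125a + 25b + 5c + d = -400/3
Solving the system yields a = -2, b = 5, c = -2, d = 5/3.
So P(u) = -2u³ + 5u² - 2u + 5/3.
Check: P(5) = -400/3. ✓

P(u) = -2u^3 + 5u^2 - 2u + 5/3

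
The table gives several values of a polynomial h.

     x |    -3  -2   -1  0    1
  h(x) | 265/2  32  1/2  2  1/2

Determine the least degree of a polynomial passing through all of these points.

3

Forward differences of the values at x = -3, -2, -1, 0, 1:
  h  : 265/2  32  1/2  2  1/2
  Δ  : -201/2  -63/2  3/2  -3/2
  Δ^2: 69  33  -3
  Δ^3: -36  -36
  Δ^4: 0
The third differences are constant (-36) and nonzero, while all higher differences vanish, so the minimal degree is 3.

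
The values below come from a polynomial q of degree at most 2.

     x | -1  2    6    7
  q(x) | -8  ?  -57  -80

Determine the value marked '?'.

The 3 known points determine the degree-2 polynomial uniquely.
Write q(x) = ax^2 + bx + c. Substituting each data point gives a linear system:
  a - b + c = -8
  36a + 6b + c = -57
  49a + 7b + c = -80
Solving the system yields a = -2, b = 3, c = -3.
So q(x) = -2x² + 3x - 3.
Then q(2) = -5.

-5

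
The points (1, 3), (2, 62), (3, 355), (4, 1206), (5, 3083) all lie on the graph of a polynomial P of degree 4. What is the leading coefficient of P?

6

Write P(x) = ax^4 + bx^3 + cx^2 + dx + e. Substituting each data point gives a linear system:
  a + b + c + d + e = 3
  16a + 8b + 4c + 2d + e = 62
  81a + 27b + 9c + 3d + e = 355
  256a + 64b + 16c + 4d + e = 1206
  625a + 125b + 25c + 5d + e = 3083
Solving the system yields a = 6, b = -6, c = 3, d = 2, e = -2.
So P(x) = 6x^4 - 6x^3 + 3x^2 + 2x - 2.
The leading coefficient is 6.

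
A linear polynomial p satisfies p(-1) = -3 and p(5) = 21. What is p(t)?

p(t) = 4t + 1

Write p(t) = at + b. Substituting each data point gives a linear system:
  -a + b = -3
  5a + b = 21
Solving the system yields a = 4, b = 1.
So p(t) = 4t + 1.
Check: p(5) = 21. ✓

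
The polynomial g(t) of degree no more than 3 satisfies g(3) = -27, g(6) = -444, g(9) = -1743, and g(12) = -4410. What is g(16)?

-10934

Using the Lagrange interpolation formula with nodes 3, 6, 9, 12:
  L_0(t) = (t - 6)(t - 9)(t - 12) / -162
  L_1(t) = (t - 3)(t - 9)(t - 12) / 54
  L_2(t) = (t - 3)(t - 6)(t - 12) / -54
  L_3(t) = (t - 3)(t - 6)(t - 9) / 162
Then g(t) = -27·L_0(t) - 444·L_1(t) - 1743·L_2(t) - 4410·L_3(t).
Expanding and collecting terms gives g(t) = -3t³ + 5t² + 5t - 6.
Evaluating at t = 16: g(16) = -10934.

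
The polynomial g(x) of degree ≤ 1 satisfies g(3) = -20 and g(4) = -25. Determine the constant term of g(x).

Write g(x) = ax + b. Substituting each data point gives a linear system:
  3a + b = -20
  4a + b = -25
Solving the system yields a = -5, b = -5.
So g(x) = -5x - 5.
The constant term is -5.

-5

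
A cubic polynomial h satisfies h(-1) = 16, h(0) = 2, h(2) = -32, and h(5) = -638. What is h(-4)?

478

Write h(u) = au^3 + bu^2 + cu + d. Substituting each data point gives a linear system:
  -a + b - c + d = 16
  d = 2
  8a + 4b + 2c + d = -32
  125a + 25b + 5c + d = -638
Solving the system yields a = -6, b = 5, c = -3, d = 2.
So h(u) = -6u^3 + 5u^2 - 3u + 2.
Then h(-4) = 478.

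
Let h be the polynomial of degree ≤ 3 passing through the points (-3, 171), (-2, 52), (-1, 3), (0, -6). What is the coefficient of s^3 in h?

Write h(s) = as^3 + bs^2 + cs + d. Substituting each data point gives a linear system:
  -27a + 9b - 3c + d = 171
  -8a + 4b - 2c + d = 52
  -a + b - c + d = 3
  d = -6
Solving the system yields a = -5, b = 5, c = 1, d = -6.
So h(s) = -5s^3 + 5s^2 + s - 6.
The leading coefficient is -5.

-5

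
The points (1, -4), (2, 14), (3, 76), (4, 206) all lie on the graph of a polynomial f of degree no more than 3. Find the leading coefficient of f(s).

Write f(s) = as^3 + bs^2 + cs + d. Substituting each data point gives a linear system:
  a + b + c + d = -4
  8a + 4b + 2c + d = 14
  27a + 9b + 3c + d = 76
  64a + 16b + 4c + d = 206
Solving the system yields a = 4, b = -2, c = -4, d = -2.
So f(s) = 4s³ - 2s² - 4s - 2.
The leading coefficient is 4.

4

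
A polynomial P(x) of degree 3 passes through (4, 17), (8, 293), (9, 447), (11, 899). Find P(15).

2547

Write P(x) = ax^3 + bx^2 + cx + d. Substituting each data point gives a linear system:
  64a + 16b + 4c + d = 17
  512a + 64b + 8c + d = 293
  729a + 81b + 9c + d = 447
  1331a + 121b + 11c + d = 899
Solving the system yields a = 1, b = -4, c = 5, d = -3.
So P(x) = x³ - 4x² + 5x - 3.
Then P(15) = 2547.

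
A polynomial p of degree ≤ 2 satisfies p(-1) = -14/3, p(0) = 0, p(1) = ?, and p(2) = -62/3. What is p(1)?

-16/3

The 3 known points determine the degree-2 polynomial uniquely.
Write p(x) = ax^2 + bx + c. Substituting each data point gives a linear system:
  a - b + c = -14/3
  c = 0
  4a + 2b + c = -62/3
Solving the system yields a = -5, b = -1/3, c = 0.
So p(x) = -5x^2 - (1/3)x.
Then p(1) = -16/3.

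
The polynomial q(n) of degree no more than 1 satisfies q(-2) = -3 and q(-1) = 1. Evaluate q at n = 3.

Write q(n) = an + b. Substituting each data point gives a linear system:
  -2a + b = -3
  -a + b = 1
Solving the system yields a = 4, b = 5.
So q(n) = 4n + 5.
Then q(3) = 17.

17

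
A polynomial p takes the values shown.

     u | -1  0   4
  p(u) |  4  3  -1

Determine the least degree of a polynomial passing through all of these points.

Divided differences on the nodes -1, 0, 4:
  order 0: 4  3  -1
  order 1: -1  -1
  order 2: 0
The order-1 divided differences are all -1 (nonzero) and every higher order vanishes, so the data lies on a polynomial of degree exactly 1.

1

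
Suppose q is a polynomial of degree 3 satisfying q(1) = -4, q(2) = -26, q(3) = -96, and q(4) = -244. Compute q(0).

Forward differences of the values at t = 1, 2, 3, 4:
  q  : -4  -26  -96  -244
  Δ  : -22  -70  -148
  Δ^2: -48  -78
  Δ^3: -30
The third differences are constant, confirming degree 3.
Interpolating (Newton forward form) and evaluating at t = 0 gives q(0) = 0.

0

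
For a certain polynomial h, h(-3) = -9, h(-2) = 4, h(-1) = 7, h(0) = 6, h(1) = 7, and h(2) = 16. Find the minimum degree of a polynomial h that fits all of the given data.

3

Forward differences of the values at s = -3, -2, -1, 0, 1, 2:
  h  : -9  4  7  6  7  16
  Δ  : 13  3  -1  1  9
  Δ^2: -10  -4  2  8
  Δ^3: 6  6  6
  Δ^4: 0  0
  Δ^5: 0
The third differences are constant (6) and nonzero, while all higher differences vanish, so the minimal degree is 3.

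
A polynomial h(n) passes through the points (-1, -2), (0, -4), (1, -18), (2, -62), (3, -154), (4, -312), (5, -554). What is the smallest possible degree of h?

Forward differences of the values at n = -1, 0, 1, 2, 3, 4, 5:
  h  : -2  -4  -18  -62  -154  -312  -554
  Δ  : -2  -14  -44  -92  -158  -242
  Δ^2: -12  -30  -48  -66  -84
  Δ^3: -18  -18  -18  -18
  Δ^4: 0  0  0
  Δ^5: 0  0
  Δ^6: 0
The third differences are constant (-18) and nonzero, while all higher differences vanish, so the minimal degree is 3.

3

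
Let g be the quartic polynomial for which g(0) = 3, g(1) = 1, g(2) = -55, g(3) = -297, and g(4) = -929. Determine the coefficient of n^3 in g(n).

-4

Write g(n) = an^4 + bn^3 + cn^2 + dn + e. Substituting each data point gives a linear system:
  e = 3
  a + b + c + d + e = 1
  16a + 8b + 4c + 2d + e = -55
  81a + 27b + 9c + 3d + e = -297
  256a + 64b + 16c + 4d + e = -929
Solving the system yields a = -3, b = -4, c = 6, d = -1, e = 3.
So g(n) = -3n^4 - 4n^3 + 6n^2 - n + 3.
The coefficient of n^3 is -4.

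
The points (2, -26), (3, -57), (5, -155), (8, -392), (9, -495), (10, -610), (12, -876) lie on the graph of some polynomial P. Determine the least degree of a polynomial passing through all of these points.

2

Divided differences on the nodes 2, 3, 5, 8, 9, 10, 12:
  order 0: -26  -57  -155  -392  -495  -610  -876
  order 1: -31  -49  -79  -103  -115  -133
  order 2: -6  -6  -6  -6  -6
  order 3: 0  0  0  0
  order 4: 0  0  0
  order 5: 0  0
  order 6: 0
The order-2 divided differences are all -6 (nonzero) and every higher order vanishes, so the data lies on a polynomial of degree exactly 2.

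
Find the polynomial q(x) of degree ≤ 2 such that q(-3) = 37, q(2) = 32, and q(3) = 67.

q(x) = 6x^2 + 5x - 2

Write q(x) = ax^2 + bx + c. Substituting each data point gives a linear system:
  9a - 3b + c = 37
  4a + 2b + c = 32
  9a + 3b + c = 67
Solving the system yields a = 6, b = 5, c = -2.
So q(x) = 6x^2 + 5x - 2.
Check: q(3) = 67. ✓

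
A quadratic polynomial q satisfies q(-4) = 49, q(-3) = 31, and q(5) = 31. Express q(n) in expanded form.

q(n) = 2n^2 - 4n + 1

Using the Lagrange interpolation formula with nodes -4, -3, 5:
  L_0(n) = (n + 3)(n - 5) / 9
  L_1(n) = (n + 4)(n - 5) / -8
  L_2(n) = (n + 4)(n + 3) / 72
Then q(n) = 49·L_0(n) + 31·L_1(n) + 31·L_2(n).
Expanding and collecting terms gives q(n) = 2n^2 - 4n + 1.
Check: q(-4) = 49. ✓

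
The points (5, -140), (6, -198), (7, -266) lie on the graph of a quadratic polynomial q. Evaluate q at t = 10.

-530

Using the Lagrange interpolation formula with nodes 5, 6, 7:
  L_0(t) = (t - 6)(t - 7) / 2
  L_1(t) = (t - 5)(t - 7) / -1
  L_2(t) = (t - 5)(t - 6) / 2
Then q(t) = -140·L_0(t) - 198·L_1(t) - 266·L_2(t).
Expanding and collecting terms gives q(t) = -5t² - 3t.
Evaluating at t = 10: q(10) = -530.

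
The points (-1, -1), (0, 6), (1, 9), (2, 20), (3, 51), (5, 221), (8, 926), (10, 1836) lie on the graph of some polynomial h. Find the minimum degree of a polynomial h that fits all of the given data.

3

Divided differences on the nodes -1, 0, 1, 2, 3, 5, 8, 10:
  order 0: -1  6  9  20  51  221  926  1836
  order 1: 7  3  11  31  85  235  455
  order 2: -2  4  10  18  30  44
  order 3: 2  2  2  2  2
  order 4: 0  0  0  0
  order 5: 0  0  0
  order 6: 0  0
  order 7: 0
The order-3 divided differences are all 2 (nonzero) and every higher order vanishes, so the data lies on a polynomial of degree exactly 3.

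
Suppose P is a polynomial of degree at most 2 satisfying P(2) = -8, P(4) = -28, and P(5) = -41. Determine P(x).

Write P(x) = ax^2 + bx + c. Substituting each data point gives a linear system:
  4a + 2b + c = -8
  16a + 4b + c = -28
  25a + 5b + c = -41
Solving the system yields a = -1, b = -4, c = 4.
So P(x) = -x² - 4x + 4.
Check: P(4) = -28. ✓

P(x) = -x^2 - 4x + 4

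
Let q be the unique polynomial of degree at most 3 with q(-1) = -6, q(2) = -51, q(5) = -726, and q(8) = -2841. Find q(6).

Forward differences of the values at x = -1, 2, 5, 8:
  q  : -6  -51  -726  -2841
  Δ  : -45  -675  -2115
  Δ^2: -630  -1440
  Δ^3: -810
The third differences are constant, confirming degree 3.
Interpolating (Newton forward form) and evaluating at x = 6 gives q(6) = -1231.

-1231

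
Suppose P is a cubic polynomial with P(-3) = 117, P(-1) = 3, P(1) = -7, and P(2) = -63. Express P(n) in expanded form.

P(n) = -6n^3 - 5n^2 + n + 3

Write P(n) = an^3 + bn^2 + cn + d. Substituting each data point gives a linear system:
  -27a + 9b - 3c + d = 117
  -a + b - c + d = 3
  a + b + c + d = -7
  8a + 4b + 2c + d = -63
Solving the system yields a = -6, b = -5, c = 1, d = 3.
So P(n) = -6n^3 - 5n^2 + n + 3.
Check: P(1) = -7. ✓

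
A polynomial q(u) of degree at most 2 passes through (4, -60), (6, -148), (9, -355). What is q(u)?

Using the Lagrange interpolation formula with nodes 4, 6, 9:
  L_0(u) = (u - 6)(u - 9) / 10
  L_1(u) = (u - 4)(u - 9) / -6
  L_2(u) = (u - 4)(u - 6) / 15
Then q(u) = -60·L_0(u) - 148·L_1(u) - 355·L_2(u).
Expanding and collecting terms gives q(u) = -5u^2 + 6u - 4.
Check: q(4) = -60. ✓

q(u) = -5u^2 + 6u - 4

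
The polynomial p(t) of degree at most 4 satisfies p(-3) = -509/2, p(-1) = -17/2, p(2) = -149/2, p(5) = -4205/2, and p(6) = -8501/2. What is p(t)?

Write p(t) = at^4 + bt^3 + ct^2 + dt + e. Substituting each data point gives a linear system:
  81a - 27b + 9c - 3d + e = -509/2
  a - b + c - d + e = -17/2
  16a + 8b + 4c + 2d + e = -149/2
  625a + 125b + 25c + 5d + e = -4205/2
  1296a + 216b + 36c + 6d + e = -8501/2
Solving the system yields a = -3, b = -1, c = -4, d = 0, e = -5/2.
So p(t) = -3t⁴ - t³ - 4t² - 5/2.
Check: p(6) = -8501/2. ✓

p(t) = -3t^4 - t^3 - 4t^2 - 5/2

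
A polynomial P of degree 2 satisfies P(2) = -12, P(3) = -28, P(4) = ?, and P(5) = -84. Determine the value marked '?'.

-52

The 3 known points determine the degree-2 polynomial uniquely.
Write P(t) = at^2 + bt + c. Substituting each data point gives a linear system:
  4a + 2b + c = -12
  9a + 3b + c = -28
  25a + 5b + c = -84
Solving the system yields a = -4, b = 4, c = -4.
So P(t) = -4t^2 + 4t - 4.
Then P(4) = -52.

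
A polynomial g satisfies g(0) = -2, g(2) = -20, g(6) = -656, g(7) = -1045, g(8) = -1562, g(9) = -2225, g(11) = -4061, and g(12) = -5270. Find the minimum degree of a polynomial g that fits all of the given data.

Divided differences on the nodes 0, 2, 6, 7, 8, 9, 11, 12:
  order 0: -2  -20  -656  -1045  -1562  -2225  -4061  -5270
  order 1: -9  -159  -389  -517  -663  -918  -1209
  order 2: -25  -46  -64  -73  -85  -97
  order 3: -3  -3  -3  -3  -3
  order 4: 0  0  0  0
  order 5: 0  0  0
  order 6: 0  0
  order 7: 0
The order-3 divided differences are all -3 (nonzero) and every higher order vanishes, so the data lies on a polynomial of degree exactly 3.

3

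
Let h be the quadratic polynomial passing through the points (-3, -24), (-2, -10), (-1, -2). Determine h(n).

h(n) = -3n^2 - n

Write h(n) = an^2 + bn + c. Substituting each data point gives a linear system:
  9a - 3b + c = -24
  4a - 2b + c = -10
  a - b + c = -2
Solving the system yields a = -3, b = -1, c = 0.
So h(n) = -3n² - n.
Check: h(-2) = -10. ✓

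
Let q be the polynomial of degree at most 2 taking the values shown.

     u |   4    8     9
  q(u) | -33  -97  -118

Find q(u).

q(u) = -u^2 - 4u - 1

Using the Lagrange interpolation formula with nodes 4, 8, 9:
  L_0(u) = (u - 8)(u - 9) / 20
  L_1(u) = (u - 4)(u - 9) / -4
  L_2(u) = (u - 4)(u - 8) / 5
Then q(u) = -33·L_0(u) - 97·L_1(u) - 118·L_2(u).
Expanding and collecting terms gives q(u) = -u^2 - 4u - 1.
Check: q(8) = -97. ✓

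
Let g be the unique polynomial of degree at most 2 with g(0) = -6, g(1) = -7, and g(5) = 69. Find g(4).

38

Write g(n) = an^2 + bn + c. Substituting each data point gives a linear system:
  c = -6
  a + b + c = -7
  25a + 5b + c = 69
Solving the system yields a = 4, b = -5, c = -6.
So g(n) = 4n² - 5n - 6.
Then g(4) = 38.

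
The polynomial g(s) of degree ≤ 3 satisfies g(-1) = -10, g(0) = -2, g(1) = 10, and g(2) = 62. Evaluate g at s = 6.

Forward differences of the values at s = -1, 0, 1, 2:
  g  : -10  -2  10  62
  Δ  : 8  12  52
  Δ^2: 4  40
  Δ^3: 36
The third differences are constant, confirming degree 3.
Interpolating (Newton forward form) and evaluating at s = 6 gives g(6) = 1390.

1390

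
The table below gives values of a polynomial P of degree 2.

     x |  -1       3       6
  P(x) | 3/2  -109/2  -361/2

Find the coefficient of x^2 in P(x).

Write P(x) = ax^2 + bx + c. Substituting each data point gives a linear system:
  a - b + c = 3/2
  9a + 3b + c = -109/2
  36a + 6b + c = -361/2
Solving the system yields a = -4, b = -6, c = -1/2.
So P(x) = -4x^2 - 6x - 1/2.
The leading coefficient is -4.

-4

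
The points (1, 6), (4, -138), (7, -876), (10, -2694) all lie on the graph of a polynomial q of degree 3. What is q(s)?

Write q(s) = as^3 + bs^2 + cs + d. Substituting each data point gives a linear system:
  a + b + c + d = 6
  64a + 16b + 4c + d = -138
  343a + 49b + 7c + d = -876
  1000a + 100b + 10c + d = -2694
Solving the system yields a = -3, b = 3, c = 0, d = 6.
So q(s) = -3s^3 + 3s^2 + 6.
Check: q(7) = -876. ✓

q(s) = -3s^3 + 3s^2 + 6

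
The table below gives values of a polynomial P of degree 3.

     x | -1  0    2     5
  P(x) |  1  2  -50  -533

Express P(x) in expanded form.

P(x) = -3x^3 - 6x^2 - 2x + 2

Write P(x) = ax^3 + bx^2 + cx + d. Substituting each data point gives a linear system:
  -a + b - c + d = 1
  d = 2
  8a + 4b + 2c + d = -50
  125a + 25b + 5c + d = -533
Solving the system yields a = -3, b = -6, c = -2, d = 2.
So P(x) = -3x³ - 6x² - 2x + 2.
Check: P(2) = -50. ✓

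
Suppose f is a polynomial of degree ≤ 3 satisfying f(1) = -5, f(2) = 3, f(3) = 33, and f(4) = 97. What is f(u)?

Write f(u) = au^3 + bu^2 + cu + d. Substituting each data point gives a linear system:
  a + b + c + d = -5
  8a + 4b + 2c + d = 3
  27a + 9b + 3c + d = 33
  64a + 16b + 4c + d = 97
Solving the system yields a = 2, b = -1, c = -3, d = -3.
So f(u) = 2u^3 - u^2 - 3u - 3.
Check: f(4) = 97. ✓

f(u) = 2u^3 - u^2 - 3u - 3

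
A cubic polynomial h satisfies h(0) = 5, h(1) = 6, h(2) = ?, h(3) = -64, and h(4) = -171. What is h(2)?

-11

The 4 known points determine the degree-3 polynomial uniquely.
Write h(s) = as^3 + bs^2 + cs + d. Substituting each data point gives a linear system:
  d = 5
  a + b + c + d = 6
  27a + 9b + 3c + d = -64
  64a + 16b + 4c + d = -171
Solving the system yields a = -3, b = 0, c = 4, d = 5.
So h(s) = -3s^3 + 4s + 5.
Then h(2) = -11.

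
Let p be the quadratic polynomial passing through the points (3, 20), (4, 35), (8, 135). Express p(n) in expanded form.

Write p(n) = an^2 + bn + c. Substituting each data point gives a linear system:
  9a + 3b + c = 20
  16a + 4b + c = 35
  64a + 8b + c = 135
Solving the system yields a = 2, b = 1, c = -1.
So p(n) = 2n² + n - 1.
Check: p(3) = 20. ✓

p(n) = 2n^2 + n - 1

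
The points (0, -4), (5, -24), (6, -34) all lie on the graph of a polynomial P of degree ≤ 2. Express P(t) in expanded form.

P(t) = -t^2 + t - 4

Using the Lagrange interpolation formula with nodes 0, 5, 6:
  L_0(t) = (t - 5)(t - 6) / 30
  L_1(t) = t(t - 6) / -5
  L_2(t) = t(t - 5) / 6
Then P(t) = -4·L_0(t) - 24·L_1(t) - 34·L_2(t).
Expanding and collecting terms gives P(t) = -t^2 + t - 4.
Check: P(0) = -4. ✓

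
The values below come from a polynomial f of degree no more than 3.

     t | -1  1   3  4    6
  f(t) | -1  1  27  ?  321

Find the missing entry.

79

The 4 known points determine the degree-3 polynomial uniquely.
Write f(t) = at^3 + bt^2 + ct + d. Substituting each data point gives a linear system:
  -a + b - c + d = -1
  a + b + c + d = 1
  27a + 9b + 3c + d = 27
  216a + 36b + 6c + d = 321
Solving the system yields a = 2, b = -3, c = -1, d = 3.
So f(t) = 2t^3 - 3t^2 - t + 3.
Then f(4) = 79.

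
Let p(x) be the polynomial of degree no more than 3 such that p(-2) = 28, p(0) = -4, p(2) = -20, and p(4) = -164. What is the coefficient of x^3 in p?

-3

Write p(x) = ax^3 + bx^2 + cx + d. Substituting each data point gives a linear system:
  -8a + 4b - 2c + d = 28
  d = -4
  8a + 4b + 2c + d = -20
  64a + 16b + 4c + d = -164
Solving the system yields a = -3, b = 2, c = 0, d = -4.
So p(x) = -3x^3 + 2x^2 - 4.
The leading coefficient is -3.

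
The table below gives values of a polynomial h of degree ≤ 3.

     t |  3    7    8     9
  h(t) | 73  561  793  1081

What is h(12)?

2341

Write h(t) = at^3 + bt^2 + ct + d. Substituting each data point gives a linear system:
  27a + 9b + 3c + d = 73
  343a + 49b + 7c + d = 561
  512a + 64b + 8c + d = 793
  729a + 81b + 9c + d = 1081
Solving the system yields a = 1, b = 4, c = 3, d = 1.
So h(t) = t³ + 4t² + 3t + 1.
Then h(12) = 2341.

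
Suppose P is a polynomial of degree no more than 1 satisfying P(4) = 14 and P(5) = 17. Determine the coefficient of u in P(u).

Write P(u) = au + b. Substituting each data point gives a linear system:
  4a + b = 14
  5a + b = 17
Solving the system yields a = 3, b = 2.
So P(u) = 3u + 2.
The leading coefficient is 3.

3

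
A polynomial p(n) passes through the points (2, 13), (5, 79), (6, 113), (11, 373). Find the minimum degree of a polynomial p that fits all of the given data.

2

Divided differences on the nodes 2, 5, 6, 11:
  order 0: 13  79  113  373
  order 1: 22  34  52
  order 2: 3  3
  order 3: 0
The order-2 divided differences are all 3 (nonzero) and every higher order vanishes, so the data lies on a polynomial of degree exactly 2.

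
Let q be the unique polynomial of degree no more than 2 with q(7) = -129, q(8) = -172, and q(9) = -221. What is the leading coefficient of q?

Write q(s) = as^2 + bs + c. Substituting each data point gives a linear system:
  49a + 7b + c = -129
  64a + 8b + c = -172
  81a + 9b + c = -221
Solving the system yields a = -3, b = 2, c = 4.
So q(s) = -3s^2 + 2s + 4.
The leading coefficient is -3.

-3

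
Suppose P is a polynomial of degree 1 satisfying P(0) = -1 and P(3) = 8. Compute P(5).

Using the Lagrange interpolation formula with nodes 0, 3:
  L_0(u) = (u - 3) / -3
  L_1(u) = u / 3
Then P(u) = -1·L_0(u) + 8·L_1(u).
Expanding and collecting terms gives P(u) = 3u - 1.
Evaluating at u = 5: P(5) = 14.

14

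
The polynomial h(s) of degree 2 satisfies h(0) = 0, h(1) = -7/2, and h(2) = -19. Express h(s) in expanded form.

Using the Lagrange interpolation formula with nodes 0, 1, 2:
  L_0(s) = (s - 1)(s - 2) / 2
  L_1(s) = s(s - 2) / -1
  L_2(s) = s(s - 1) / 2
Then h(s) = 0·L_0(s) - 7/2·L_1(s) - 19·L_2(s).
Expanding and collecting terms gives h(s) = -6s² + (5/2)s.
Check: h(2) = -19. ✓

h(s) = -6s^2 + (5/2)s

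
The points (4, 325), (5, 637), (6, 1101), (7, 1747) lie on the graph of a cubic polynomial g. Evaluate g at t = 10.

5077

Forward differences of the values at t = 4, 5, 6, 7:
  g  : 325  637  1101  1747
  Δ  : 312  464  646
  Δ^2: 152  182
  Δ^3: 30
The third differences are constant, confirming degree 3.
Interpolating (Newton forward form) and evaluating at t = 10 gives g(10) = 5077.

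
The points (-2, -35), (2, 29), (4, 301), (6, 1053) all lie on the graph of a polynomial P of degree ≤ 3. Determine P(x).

P(x) = 5x^3 - 4x - 3

Write P(x) = ax^3 + bx^2 + cx + d. Substituting each data point gives a linear system:
  -8a + 4b - 2c + d = -35
  8a + 4b + 2c + d = 29
  64a + 16b + 4c + d = 301
  216a + 36b + 6c + d = 1053
Solving the system yields a = 5, b = 0, c = -4, d = -3.
So P(x) = 5x^3 - 4x - 3.
Check: P(4) = 301. ✓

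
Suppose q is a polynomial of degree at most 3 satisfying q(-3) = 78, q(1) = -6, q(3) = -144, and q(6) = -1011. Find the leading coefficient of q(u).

Write q(u) = au^3 + bu^2 + cu + d. Substituting each data point gives a linear system:
  -27a + 9b - 3c + d = 78
  a + b + c + d = -6
  27a + 9b + 3c + d = -144
  216a + 36b + 6c + d = -1011
Solving the system yields a = -4, b = -4, c = -1, d = 3.
So q(u) = -4u³ - 4u² - u + 3.
The leading coefficient is -4.

-4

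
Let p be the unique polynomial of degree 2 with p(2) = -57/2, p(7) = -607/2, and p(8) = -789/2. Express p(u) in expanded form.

Write p(u) = au^2 + bu + c. Substituting each data point gives a linear system:
  4a + 2b + c = -57/2
  49a + 7b + c = -607/2
  64a + 8b + c = -789/2
Solving the system yields a = -6, b = -1, c = -5/2.
So p(u) = -6u^2 - u - 5/2.
Check: p(2) = -57/2. ✓

p(u) = -6u^2 - u - 5/2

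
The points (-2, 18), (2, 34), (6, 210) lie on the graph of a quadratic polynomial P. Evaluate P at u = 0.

6

Write P(u) = au^2 + bu + c. Substituting each data point gives a linear system:
  4a - 2b + c = 18
  4a + 2b + c = 34
  36a + 6b + c = 210
Solving the system yields a = 5, b = 4, c = 6.
So P(u) = 5u² + 4u + 6.
Then P(0) = 6.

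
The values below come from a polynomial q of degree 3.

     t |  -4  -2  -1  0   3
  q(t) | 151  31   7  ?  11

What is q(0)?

The 4 known points determine the degree-3 polynomial uniquely.
Write q(t) = at^3 + bt^2 + ct + d. Substituting each data point gives a linear system:
  -64a + 16b - 4c + d = 151
  -8a + 4b - 2c + d = 31
  -a + b - c + d = 7
  27a + 9b + 3c + d = 11
Solving the system yields a = -1, b = 5, c = -2, d = -1.
So q(t) = -t³ + 5t² - 2t - 1.
Then q(0) = -1.

-1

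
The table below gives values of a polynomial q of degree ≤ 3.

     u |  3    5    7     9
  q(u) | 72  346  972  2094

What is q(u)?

Using the Lagrange interpolation formula with nodes 3, 5, 7, 9:
  L_0(u) = (u - 5)(u - 7)(u - 9) / -48
  L_1(u) = (u - 3)(u - 7)(u - 9) / 16
  L_2(u) = (u - 3)(u - 5)(u - 9) / -16
  L_3(u) = (u - 3)(u - 5)(u - 7) / 48
Then q(u) = 72·L_0(u) + 346·L_1(u) + 972·L_2(u) + 2094·L_3(u).
Expanding and collecting terms gives q(u) = 3u^3 - u^2 - 2u + 6.
Check: q(9) = 2094. ✓

q(u) = 3u^3 - u^2 - 2u + 6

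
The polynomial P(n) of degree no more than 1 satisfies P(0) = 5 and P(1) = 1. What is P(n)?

P(n) = -4n + 5

Using the Lagrange interpolation formula with nodes 0, 1:
  L_0(n) = (n - 1) / -1
  L_1(n) = n / 1
Then P(n) = 5·L_0(n) + 1·L_1(n).
Expanding and collecting terms gives P(n) = -4n + 5.
Check: P(0) = 5. ✓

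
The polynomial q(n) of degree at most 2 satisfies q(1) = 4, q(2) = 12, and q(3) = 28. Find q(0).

Using the Lagrange interpolation formula with nodes 1, 2, 3:
  L_0(n) = (n - 2)(n - 3) / 2
  L_1(n) = (n - 1)(n - 3) / -1
  L_2(n) = (n - 1)(n - 2) / 2
Then q(n) = 4·L_0(n) + 12·L_1(n) + 28·L_2(n).
Expanding and collecting terms gives q(n) = 4n² - 4n + 4.
Evaluating at n = 0: q(0) = 4.

4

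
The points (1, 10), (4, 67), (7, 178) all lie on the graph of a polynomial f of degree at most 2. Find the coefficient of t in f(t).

4

Write f(t) = at^2 + bt + c. Substituting each data point gives a linear system:
  a + b + c = 10
  16a + 4b + c = 67
  49a + 7b + c = 178
Solving the system yields a = 3, b = 4, c = 3.
So f(t) = 3t^2 + 4t + 3.
The coefficient of t is 4.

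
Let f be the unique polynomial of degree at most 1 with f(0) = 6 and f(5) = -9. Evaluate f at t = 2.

0

Write f(t) = at + b. Substituting each data point gives a linear system:
  b = 6
  5a + b = -9
Solving the system yields a = -3, b = 6.
So f(t) = -3t + 6.
Then f(2) = 0.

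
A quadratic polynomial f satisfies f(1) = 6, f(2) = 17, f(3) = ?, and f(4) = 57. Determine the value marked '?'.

The 3 known points determine the degree-2 polynomial uniquely.
Write f(s) = as^2 + bs + c. Substituting each data point gives a linear system:
  a + b + c = 6
  4a + 2b + c = 17
  16a + 4b + c = 57
Solving the system yields a = 3, b = 2, c = 1.
So f(s) = 3s² + 2s + 1.
Then f(3) = 34.

34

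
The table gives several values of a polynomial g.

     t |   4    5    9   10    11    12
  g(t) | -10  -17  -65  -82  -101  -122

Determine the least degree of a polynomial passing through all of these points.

2

Divided differences on the nodes 4, 5, 9, 10, 11, 12:
  order 0: -10  -17  -65  -82  -101  -122
  order 1: -7  -12  -17  -19  -21
  order 2: -1  -1  -1  -1
  order 3: 0  0  0
  order 4: 0  0
  order 5: 0
The order-2 divided differences are all -1 (nonzero) and every higher order vanishes, so the data lies on a polynomial of degree exactly 2.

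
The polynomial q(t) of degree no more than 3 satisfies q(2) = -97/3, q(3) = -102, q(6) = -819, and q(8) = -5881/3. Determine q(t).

q(t) = -4t^3 + (5/3)t^2 - 2t - 3

Write q(t) = at^3 + bt^2 + ct + d. Substituting each data point gives a linear system:
  8a + 4b + 2c + d = -97/3
  27a + 9b + 3c + d = -102
  216a + 36b + 6c + d = -819
  512a + 64b + 8c + d = -5881/3
Solving the system yields a = -4, b = 5/3, c = -2, d = -3.
So q(t) = -4t³ + (5/3)t² - 2t - 3.
Check: q(8) = -5881/3. ✓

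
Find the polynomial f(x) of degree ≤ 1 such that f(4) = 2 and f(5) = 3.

Write f(x) = ax + b. Substituting each data point gives a linear system:
  4a + b = 2
  5a + b = 3
Solving the system yields a = 1, b = -2.
So f(x) = x - 2.
Check: f(4) = 2. ✓

f(x) = x - 2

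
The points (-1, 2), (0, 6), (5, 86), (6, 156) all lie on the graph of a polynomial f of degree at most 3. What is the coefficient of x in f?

Write f(x) = ax^3 + bx^2 + cx + d. Substituting each data point gives a linear system:
  -a + b - c + d = 2
  d = 6
  125a + 25b + 5c + d = 86
  216a + 36b + 6c + d = 156
Solving the system yields a = 1, b = -2, c = 1, d = 6.
So f(x) = x^3 - 2x^2 + x + 6.
The coefficient of x is 1.

1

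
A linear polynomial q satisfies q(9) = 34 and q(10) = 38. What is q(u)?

Using the Lagrange interpolation formula with nodes 9, 10:
  L_0(u) = (u - 10) / -1
  L_1(u) = (u - 9) / 1
Then q(u) = 34·L_0(u) + 38·L_1(u).
Expanding and collecting terms gives q(u) = 4u - 2.
Check: q(9) = 34. ✓

q(u) = 4u - 2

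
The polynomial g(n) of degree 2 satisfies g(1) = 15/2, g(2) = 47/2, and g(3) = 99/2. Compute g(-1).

11/2

Using the Lagrange interpolation formula with nodes 1, 2, 3:
  L_0(n) = (n - 2)(n - 3) / 2
  L_1(n) = (n - 1)(n - 3) / -1
  L_2(n) = (n - 1)(n - 2) / 2
Then g(n) = 15/2·L_0(n) + 47/2·L_1(n) + 99/2·L_2(n).
Expanding and collecting terms gives g(n) = 5n^2 + n + 3/2.
Evaluating at n = -1: g(-1) = 11/2.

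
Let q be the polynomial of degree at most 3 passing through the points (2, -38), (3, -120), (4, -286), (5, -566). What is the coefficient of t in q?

Write q(t) = at^3 + bt^2 + ct + d. Substituting each data point gives a linear system:
  8a + 4b + 2c + d = -38
  27a + 9b + 3c + d = -120
  64a + 16b + 4c + d = -286
  125a + 25b + 5c + d = -566
Solving the system yields a = -5, b = 3, c = -2, d = -6.
So q(t) = -5t^3 + 3t^2 - 2t - 6.
The coefficient of t is -2.

-2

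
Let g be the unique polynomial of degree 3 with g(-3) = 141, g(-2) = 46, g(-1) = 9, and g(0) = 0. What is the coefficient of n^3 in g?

Write g(n) = an^3 + bn^2 + cn + d. Substituting each data point gives a linear system:
  -27a + 9b - 3c + d = 141
  -8a + 4b - 2c + d = 46
  -a + b - c + d = 9
  d = 0
Solving the system yields a = -5, b = -1, c = -5, d = 0.
So g(n) = -5n^3 - n^2 - 5n.
The leading coefficient is -5.

-5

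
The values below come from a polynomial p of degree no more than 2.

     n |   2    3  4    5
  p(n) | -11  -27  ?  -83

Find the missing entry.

On equispaced nodes a degree-2 polynomial has vanishing third forward difference, so
  - p(2) + 3·p(3) - 3·p(4) + p(5) = 0.
Substituting the known values and solving for p(4):
  -3·p(4) = 153
  p(4) = -51.

-51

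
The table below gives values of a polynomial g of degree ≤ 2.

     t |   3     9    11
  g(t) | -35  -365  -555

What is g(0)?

Using the Lagrange interpolation formula with nodes 3, 9, 11:
  L_0(t) = (t - 9)(t - 11) / 48
  L_1(t) = (t - 3)(t - 11) / -12
  L_2(t) = (t - 3)(t - 9) / 16
Then g(t) = -35·L_0(t) - 365·L_1(t) - 555·L_2(t).
Expanding and collecting terms gives g(t) = -5t² + 5t - 5.
Evaluating at t = 0: g(0) = -5.

-5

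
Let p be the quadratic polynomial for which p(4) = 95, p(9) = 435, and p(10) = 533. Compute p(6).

201

Using the Lagrange interpolation formula with nodes 4, 9, 10:
  L_0(t) = (t - 9)(t - 10) / 30
  L_1(t) = (t - 4)(t - 10) / -5
  L_2(t) = (t - 4)(t - 9) / 6
Then p(t) = 95·L_0(t) + 435·L_1(t) + 533·L_2(t).
Expanding and collecting terms gives p(t) = 5t^2 + 3t + 3.
Evaluating at t = 6: p(6) = 201.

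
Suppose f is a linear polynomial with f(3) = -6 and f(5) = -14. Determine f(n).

f(n) = -4n + 6

Write f(n) = an + b. Substituting each data point gives a linear system:
  3a + b = -6
  5a + b = -14
Solving the system yields a = -4, b = 6.
So f(n) = -4n + 6.
Check: f(3) = -6. ✓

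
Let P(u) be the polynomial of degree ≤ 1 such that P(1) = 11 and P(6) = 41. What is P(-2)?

-7

Using the Lagrange interpolation formula with nodes 1, 6:
  L_0(u) = (u - 6) / -5
  L_1(u) = (u - 1) / 5
Then P(u) = 11·L_0(u) + 41·L_1(u).
Expanding and collecting terms gives P(u) = 6u + 5.
Evaluating at u = -2: P(-2) = -7.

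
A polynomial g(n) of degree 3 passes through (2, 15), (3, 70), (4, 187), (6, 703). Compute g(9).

Using the Lagrange interpolation formula with nodes 2, 3, 4, 6:
  L_0(n) = (n - 3)(n - 4)(n - 6) / -8
  L_1(n) = (n - 2)(n - 4)(n - 6) / 3
  L_2(n) = (n - 2)(n - 3)(n - 6) / -4
  L_3(n) = (n - 2)(n - 3)(n - 4) / 24
Then g(n) = 15·L_0(n) + 70·L_1(n) + 187·L_2(n) + 703·L_3(n).
Expanding and collecting terms gives g(n) = 4n^3 - 5n^2 + 4n - 5.
Evaluating at n = 9: g(9) = 2542.

2542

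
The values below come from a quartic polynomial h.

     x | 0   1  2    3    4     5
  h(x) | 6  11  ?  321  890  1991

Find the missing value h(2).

On equispaced nodes a degree-4 polynomial has vanishing fifth forward difference, so
  - h(0) + 5·h(1) - 10·h(2) + 10·h(3) - 5·h(4) + h(5) = 0.
Substituting the known values and solving for h(2):
  -10·h(2) = -800
  h(2) = 80.

80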